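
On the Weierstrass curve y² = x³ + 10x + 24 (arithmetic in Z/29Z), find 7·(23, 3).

(0, 13)

Write P = (23, 3).
Repeated addition: build up to 7P.
2P: tangent at (23, 3): λ = (3·23² + 10)/(2·3) ≡ 2/6. 6⁻¹ ≡ 5 (mod 29), so λ ≡ 2·5 ≡ 10.
  x = λ² - 23 - 23 = 100 - 46 ≡ 25; y = λ·(23 - 25) - 3 ≡ 6. → (25, 6)
3P: (25, 6) + (23, 3). λ = (3 - 6)/(23 - 25) ≡ 26/27 mod 29. 27⁻¹ ≡ 14 (mod 29), so λ ≡ 16.
  x = λ² - 25 - 23 = 256 - 48 ≡ 5; y = λ·(25 - 5) - 6 ≡ 24. → (5, 24)
4P: (5, 24) + (23, 3). λ = (3 - 24)/(23 - 5) ≡ 8/18 mod 29. 18⁻¹ ≡ 21 (mod 29) since 18·21 = 378 ≡ 1, so λ ≡ 23.
  x = λ² - 5 - 23 = 529 - 28 ≡ 8; y = λ·(5 - 8) - 24 ≡ 23. → (8, 23)
5P: (8, 23) + (23, 3). λ = (3 - 23)/(23 - 8) ≡ 9/15 mod 29. 15⁻¹ ≡ 2 (mod 29), so λ ≡ 18.
  x = λ² - 8 - 23 = 324 - 31 ≡ 3; y = λ·(8 - 3) - 23 ≡ 9. → (3, 9)
6P: (3, 9) + (23, 3). λ = (3 - 9)/(23 - 3) ≡ 23/20 mod 29. 20⁻¹ ≡ 16 (mod 29), so λ ≡ 20.
  x = λ² - 3 - 23 = 400 - 26 ≡ 26; y = λ·(3 - 26) - 9 ≡ 24. → (26, 24)
7P: (26, 24) + (23, 3). λ = (3 - 24)/(23 - 26) ≡ 8/26 mod 29. 26⁻¹ ≡ 19 (mod 29), so λ ≡ 7.
  x = λ² - 26 - 23 = 49 - 49 ≡ 0; y = λ·(26 - 0) - 24 ≡ 13. → (0, 13)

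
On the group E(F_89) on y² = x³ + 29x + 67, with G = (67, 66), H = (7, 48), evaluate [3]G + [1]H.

(66, 7)

First 3G:
Repeated addition: build up to 3G.
2G: tangent at (67, 66): λ = (3·67² + 29)/(2·66) ≡ 57/43. 43⁻¹ ≡ 29 (mod 89) since 43·29 = 1247 ≡ 1, so λ ≡ 57·29 ≡ 51.
  x = λ² - 67 - 67 = 2601 - 134 ≡ 64; y = λ·(67 - 64) - 66 ≡ 87. → (64, 87)
3G: (64, 87) + (67, 66). λ = (66 - 87)/(67 - 64) ≡ 68/3 mod 89. 3⁻¹ ≡ 30 (mod 89), so λ ≡ 82.
  x = λ² - 64 - 67 = 6724 - 131 ≡ 7; y = λ·(64 - 7) - 87 ≡ 48. → (7, 48)
3G = (7, 48).
Finally 3G + H:
tangent at (7, 48): λ = (3·7² + 29)/(2·48) ≡ 87/7. 7⁻¹ ≡ 51 (mod 89) since 7·51 = 357 ≡ 1, so λ ≡ 87·51 ≡ 76.
  x = λ² - 7 - 7 = 5776 - 14 ≡ 66; y = λ·(7 - 66) - 48 ≡ 7. → (66, 7)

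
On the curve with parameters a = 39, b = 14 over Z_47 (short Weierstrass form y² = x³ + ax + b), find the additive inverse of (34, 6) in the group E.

(34, 41)

-(34, 6) = (34, -6 mod 47) = (34, 41).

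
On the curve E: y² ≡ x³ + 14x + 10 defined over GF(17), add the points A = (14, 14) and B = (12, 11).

(14, 14) + (12, 11). λ = (11 - 14)/(12 - 14) ≡ 14/15 mod 17. 15⁻¹ ≡ 8 (mod 17) since 15·8 = 120 ≡ 1, so λ ≡ 10.
  x = λ² - 14 - 12 = 100 - 26 ≡ 6; y = λ·(14 - 6) - 14 ≡ 15. → (6, 15)

(6, 15)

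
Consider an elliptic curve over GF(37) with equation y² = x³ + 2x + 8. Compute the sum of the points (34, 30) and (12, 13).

(34, 30) + (12, 13). λ = (13 - 30)/(12 - 34) ≡ 20/15 mod 37. 15⁻¹ ≡ 5 (mod 37), so λ ≡ 26.
  x = λ² - 34 - 12 = 676 - 46 ≡ 1; y = λ·(34 - 1) - 30 ≡ 14. → (1, 14)

(1, 14)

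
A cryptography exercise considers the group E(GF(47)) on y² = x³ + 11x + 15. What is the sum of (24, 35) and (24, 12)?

The two points share x = 24 and their y-coordinates satisfy 35 + 12 ≡ 0 (mod 47), so they are inverses. Their sum is the point at infinity.

O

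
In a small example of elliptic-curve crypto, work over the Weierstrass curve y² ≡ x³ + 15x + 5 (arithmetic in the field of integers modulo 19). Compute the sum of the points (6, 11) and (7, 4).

(17, 9)

(6, 11) + (7, 4). λ = (4 - 11)/(7 - 6) ≡ 12/1 mod 19. 1⁻¹ ≡ 1 (mod 19), so λ ≡ 12.
  x = λ² - 6 - 7 = 144 - 13 ≡ 17; y = λ·(6 - 17) - 11 ≡ 9. → (17, 9)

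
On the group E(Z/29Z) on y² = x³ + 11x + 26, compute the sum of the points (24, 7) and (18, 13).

(17, 15)

(24, 7) + (18, 13). λ = (13 - 7)/(18 - 24) ≡ 6/23 mod 29. 23⁻¹ ≡ 24 (mod 29) since 23·24 = 552 ≡ 1, so λ ≡ 28.
  x = λ² - 24 - 18 = 784 - 42 ≡ 17; y = λ·(24 - 17) - 7 ≡ 15. → (17, 15)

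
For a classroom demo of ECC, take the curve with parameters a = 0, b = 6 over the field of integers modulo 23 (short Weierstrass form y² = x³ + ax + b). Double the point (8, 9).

tangent at (8, 9): λ = (3·8² + 0)/(2·9) ≡ 8/18. 18⁻¹ ≡ 9 (mod 23), so λ ≡ 8·9 ≡ 3.
  x = λ² - 8 - 8 = 9 - 16 ≡ 16; y = λ·(8 - 16) - 9 ≡ 13. → (16, 13)

(16, 13)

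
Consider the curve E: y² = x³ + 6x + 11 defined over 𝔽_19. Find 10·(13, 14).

Write P = (13, 14).
Double-and-add on 10 = (1010)₂. Start with P = (13, 14) for the leading 1-bit.
double: tangent at (13, 14): λ = (3·13² + 6)/(2·14) ≡ 0/9. 9⁻¹ ≡ 17 (mod 19) since 9·17 = 153 ≡ 1, so λ ≡ 0·17 ≡ 0.
  x = λ² - 13 - 13 = 0 - 26 ≡ 12; y = λ·(13 - 12) - 14 ≡ 5. → (12, 5)
double: tangent at (12, 5): λ = (3·12² + 6)/(2·5) ≡ 1/10. 10⁻¹ ≡ 2 (mod 19), so λ ≡ 1·2 ≡ 2.
  x = λ² - 12 - 12 = 4 - 24 ≡ 18; y = λ·(12 - 18) - 5 ≡ 2. → (18, 2)
add P: (18, 2) + (13, 14). λ = (14 - 2)/(13 - 18) ≡ 12/14 mod 19. 14⁻¹ ≡ 15 (mod 19), so λ ≡ 9.
  x = λ² - 18 - 13 = 81 - 31 ≡ 12; y = λ·(18 - 12) - 2 ≡ 14. → (12, 14)
double: tangent at (12, 14): λ = (3·12² + 6)/(2·14) ≡ 1/9. 9⁻¹ ≡ 17 (mod 19), so λ ≡ 1·17 ≡ 17.
  x = λ² - 12 - 12 = 289 - 24 ≡ 18; y = λ·(12 - 18) - 14 ≡ 17. → (18, 17)

(18, 17)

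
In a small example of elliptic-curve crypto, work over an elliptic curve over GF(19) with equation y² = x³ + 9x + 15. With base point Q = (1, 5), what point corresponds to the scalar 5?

(14, 4)

Repeated addition: build up to 5Q.
2Q: tangent at (1, 5): λ = (3·1² + 9)/(2·5) ≡ 12/10. 10⁻¹ ≡ 2 (mod 19) since 10·2 = 20 ≡ 1, so λ ≡ 12·2 ≡ 5.
  x = λ² - 1 - 1 = 25 - 2 ≡ 4; y = λ·(1 - 4) - 5 ≡ 18. → (4, 18)
3Q: (4, 18) + (1, 5). λ = (5 - 18)/(1 - 4) ≡ 6/16 mod 19. 16⁻¹ ≡ 6 (mod 19), so λ ≡ 17.
  x = λ² - 4 - 1 = 289 - 5 ≡ 18; y = λ·(4 - 18) - 18 ≡ 10. → (18, 10)
4Q: (18, 10) + (1, 5). λ = (5 - 10)/(1 - 18) ≡ 14/2 mod 19. 2⁻¹ ≡ 10 (mod 19) since 2·10 = 20 ≡ 1, so λ ≡ 7.
  x = λ² - 18 - 1 = 49 - 19 ≡ 11; y = λ·(18 - 11) - 10 ≡ 1. → (11, 1)
5Q: (11, 1) + (1, 5). λ = (5 - 1)/(1 - 11) ≡ 4/9 mod 19. 9⁻¹ ≡ 17 (mod 19), so λ ≡ 11.
  x = λ² - 11 - 1 = 121 - 12 ≡ 14; y = λ·(11 - 14) - 1 ≡ 4. → (14, 4)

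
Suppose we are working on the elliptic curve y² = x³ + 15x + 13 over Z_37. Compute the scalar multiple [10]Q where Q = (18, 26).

Double-and-add on 10 = (1010)₂. Start with Q = (18, 26) for the leading 1-bit.
double: tangent at (18, 26): λ = (3·18² + 15)/(2·26) ≡ 25/15. 15⁻¹ ≡ 5 (mod 37) since 15·5 = 75 ≡ 1, so λ ≡ 25·5 ≡ 14.
  x = λ² - 18 - 18 = 196 - 36 ≡ 12; y = λ·(18 - 12) - 26 ≡ 21. → (12, 21)
double: tangent at (12, 21): λ = (3·12² + 15)/(2·21) ≡ 3/5. 5⁻¹ ≡ 15 (mod 37) since 5·15 = 75 ≡ 1, so λ ≡ 3·15 ≡ 8.
  x = λ² - 12 - 12 = 64 - 24 ≡ 3; y = λ·(12 - 3) - 21 ≡ 14. → (3, 14)
add Q: (3, 14) + (18, 26). λ = (26 - 14)/(18 - 3) ≡ 12/15 mod 37. 15⁻¹ ≡ 5 (mod 37), so λ ≡ 23.
  x = λ² - 3 - 18 = 529 - 21 ≡ 27; y = λ·(3 - 27) - 14 ≡ 26. → (27, 26)
double: tangent at (27, 26): λ = (3·27² + 15)/(2·26) ≡ 19/15. 15⁻¹ ≡ 5 (mod 37), so λ ≡ 19·5 ≡ 21.
  x = λ² - 27 - 27 = 441 - 54 ≡ 17; y = λ·(27 - 17) - 26 ≡ 36. → (17, 36)

(17, 36)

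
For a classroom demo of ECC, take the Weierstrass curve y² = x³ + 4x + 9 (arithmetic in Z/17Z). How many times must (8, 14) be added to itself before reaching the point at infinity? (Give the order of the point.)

9

2P: tangent at (8, 14): λ = (3·8² + 4)/(2·14) ≡ 9/11. 11⁻¹ ≡ 14 (mod 17), so λ ≡ 9·14 ≡ 7.
  x = λ² - 8 - 8 = 49 - 16 ≡ 16; y = λ·(8 - 16) - 14 ≡ 15. → (16, 15)
3P: (16, 15) + (8, 14). λ = (14 - 15)/(8 - 16) ≡ 16/9 mod 17. 9⁻¹ ≡ 2 (mod 17) since 9·2 = 18 ≡ 1, so λ ≡ 15.
  x = λ² - 16 - 8 = 225 - 24 ≡ 14; y = λ·(16 - 14) - 15 ≡ 15. → (14, 15)
4P: (14, 15) + (8, 14). λ = (14 - 15)/(8 - 14) ≡ 16/11 mod 17. 11⁻¹ ≡ 14 (mod 17), so λ ≡ 3.
  x = λ² - 14 - 8 = 9 - 22 ≡ 4; y = λ·(14 - 4) - 15 ≡ 15. → (4, 15)
5P: (4, 15) + (8, 14). λ = (14 - 15)/(8 - 4) ≡ 16/4 mod 17. 4⁻¹ ≡ 13 (mod 17), so λ ≡ 4.
  x = λ² - 4 - 8 = 16 - 12 ≡ 4; y = λ·(4 - 4) - 15 ≡ 2. → (4, 2)
6P: (4, 2) + (8, 14). λ = (14 - 2)/(8 - 4) ≡ 12/4 mod 17. 4⁻¹ ≡ 13 (mod 17), so λ ≡ 3.
  x = λ² - 4 - 8 = 9 - 12 ≡ 14; y = λ·(4 - 14) - 2 ≡ 2. → (14, 2)
7P: (14, 2) + (8, 14). λ = (14 - 2)/(8 - 14) ≡ 12/11 mod 17. 11⁻¹ ≡ 14 (mod 17), so λ ≡ 15.
  x = λ² - 14 - 8 = 225 - 22 ≡ 16; y = λ·(14 - 16) - 2 ≡ 2. → (16, 2)
8P: (16, 2) + (8, 14). λ = (14 - 2)/(8 - 16) ≡ 12/9 mod 17. 9⁻¹ ≡ 2 (mod 17), so λ ≡ 7.
  x = λ² - 16 - 8 = 49 - 24 ≡ 8; y = λ·(16 - 8) - 2 ≡ 3. → (8, 3)
9P: (8, 3) + (8, 14): same x and y₁ ≡ -y₂, so the sum is the point at infinity.
9P = the point at infinity, so the order is 9.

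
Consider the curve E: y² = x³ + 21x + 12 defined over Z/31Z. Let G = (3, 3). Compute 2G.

tangent at (3, 3): λ = (3·3² + 21)/(2·3) ≡ 17/6. 6⁻¹ ≡ 26 (mod 31), so λ ≡ 17·26 ≡ 8.
  x = λ² - 3 - 3 = 64 - 6 ≡ 27; y = λ·(3 - 27) - 3 ≡ 22. → (27, 22)

(27, 22)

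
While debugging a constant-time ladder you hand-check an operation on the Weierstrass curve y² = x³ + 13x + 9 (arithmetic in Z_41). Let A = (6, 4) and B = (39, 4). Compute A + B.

(37, 37)

(6, 4) + (39, 4). λ = (4 - 4)/(39 - 6) ≡ 0/33 mod 41. 33⁻¹ ≡ 5 (mod 41) since 33·5 = 165 ≡ 1, so λ ≡ 0.
  x = λ² - 6 - 39 = 0 - 45 ≡ 37; y = λ·(6 - 37) - 4 ≡ 37. → (37, 37)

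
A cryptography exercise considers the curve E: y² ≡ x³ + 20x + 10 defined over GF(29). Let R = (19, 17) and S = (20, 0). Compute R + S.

(18, 24)

(19, 17) + (20, 0). λ = (0 - 17)/(20 - 19) ≡ 12/1 mod 29. 1⁻¹ ≡ 1 (mod 29) since 1·1 = 1 ≡ 1, so λ ≡ 12.
  x = λ² - 19 - 20 = 144 - 39 ≡ 18; y = λ·(19 - 18) - 17 ≡ 24. → (18, 24)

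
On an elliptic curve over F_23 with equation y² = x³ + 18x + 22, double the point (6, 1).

(1, 15)

tangent at (6, 1): λ = (3·6² + 18)/(2·1) ≡ 11/2. 2⁻¹ ≡ 12 (mod 23) since 2·12 = 24 ≡ 1, so λ ≡ 11·12 ≡ 17.
  x = λ² - 6 - 6 = 289 - 12 ≡ 1; y = λ·(6 - 1) - 1 ≡ 15. → (1, 15)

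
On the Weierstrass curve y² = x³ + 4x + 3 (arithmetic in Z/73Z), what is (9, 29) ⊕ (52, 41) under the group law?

(9, 29) + (52, 41). λ = (41 - 29)/(52 - 9) ≡ 12/43 mod 73. 43⁻¹ ≡ 17 (mod 73) since 43·17 = 731 ≡ 1, so λ ≡ 58.
  x = λ² - 9 - 52 = 3364 - 61 ≡ 18; y = λ·(9 - 18) - 29 ≡ 33. → (18, 33)

(18, 33)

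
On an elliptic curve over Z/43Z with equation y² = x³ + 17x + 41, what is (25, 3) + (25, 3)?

(36, 40)

tangent at (25, 3): λ = (3·25² + 17)/(2·3) ≡ 0/6. 6⁻¹ ≡ 36 (mod 43), so λ ≡ 0·36 ≡ 0.
  x = λ² - 25 - 25 = 0 - 50 ≡ 36; y = λ·(25 - 36) - 3 ≡ 40. → (36, 40)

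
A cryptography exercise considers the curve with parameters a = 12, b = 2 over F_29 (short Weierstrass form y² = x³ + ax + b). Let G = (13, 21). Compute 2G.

tangent at (13, 21): λ = (3·13² + 12)/(2·21) ≡ 26/13. 13⁻¹ ≡ 9 (mod 29), so λ ≡ 26·9 ≡ 2.
  x = λ² - 13 - 13 = 4 - 26 ≡ 7; y = λ·(13 - 7) - 21 ≡ 20. → (7, 20)

(7, 20)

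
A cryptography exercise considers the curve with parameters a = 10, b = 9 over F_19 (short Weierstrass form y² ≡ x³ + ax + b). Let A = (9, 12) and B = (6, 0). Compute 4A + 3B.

First 4A:
Double-and-add on 4 = (100)₂. Start with A = (9, 12) for the leading 1-bit.
double: tangent at (9, 12): λ = (3·9² + 10)/(2·12) ≡ 6/5. 5⁻¹ ≡ 4 (mod 19) since 5·4 = 20 ≡ 1, so λ ≡ 6·4 ≡ 5.
  x = λ² - 9 - 9 = 25 - 18 ≡ 7; y = λ·(9 - 7) - 12 ≡ 17. → (7, 17)
double: tangent at (7, 17): λ = (3·7² + 10)/(2·17) ≡ 5/15. 15⁻¹ ≡ 14 (mod 19), so λ ≡ 5·14 ≡ 13.
  x = λ² - 7 - 7 = 169 - 14 ≡ 3; y = λ·(7 - 3) - 17 ≡ 16. → (3, 16)
4A = (3, 16).
Next 3B:
Repeated addition: build up to 3B.
2B: (6, 0) + (6, 0): same x and y₁ ≡ -y₂, so the sum is 𝒪.
3B: 𝒪 + (6, 0) = (6, 0) (identity).
3B = (6, 0).
Finally 4A + 3B:
(3, 16) + (6, 0). λ = (0 - 16)/(6 - 3) ≡ 3/3 mod 19. 3⁻¹ ≡ 13 (mod 19), so λ ≡ 1.
  x = λ² - 3 - 6 = 1 - 9 ≡ 11; y = λ·(3 - 11) - 16 ≡ 14. → (11, 14)

(11, 14)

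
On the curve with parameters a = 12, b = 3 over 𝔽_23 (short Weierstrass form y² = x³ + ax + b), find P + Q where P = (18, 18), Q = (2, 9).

(18, 18) + (2, 9). λ = (9 - 18)/(2 - 18) ≡ 14/7 mod 23. 7⁻¹ ≡ 10 (mod 23), so λ ≡ 2.
  x = λ² - 18 - 2 = 4 - 20 ≡ 7; y = λ·(18 - 7) - 18 ≡ 4. → (7, 4)

(7, 4)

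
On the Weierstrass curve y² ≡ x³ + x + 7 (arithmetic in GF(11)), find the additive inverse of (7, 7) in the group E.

(7, 4)

-(7, 7) = (7, -7 mod 11) = (7, 4).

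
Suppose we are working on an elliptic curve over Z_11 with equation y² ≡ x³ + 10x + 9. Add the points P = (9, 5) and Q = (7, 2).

(9, 5) + (7, 2). λ = (2 - 5)/(7 - 9) ≡ 8/9 mod 11. 9⁻¹ ≡ 5 (mod 11), so λ ≡ 7.
  x = λ² - 9 - 7 = 49 - 16 ≡ 0; y = λ·(9 - 0) - 5 ≡ 3. → (0, 3)

(0, 3)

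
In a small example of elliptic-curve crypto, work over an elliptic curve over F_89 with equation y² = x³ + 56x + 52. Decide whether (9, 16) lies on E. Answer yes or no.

no

y² = 16² ≡ 78; x³ + 56x + 52 = 1285 ≡ 39 (mod 89). 78 ≠ 39.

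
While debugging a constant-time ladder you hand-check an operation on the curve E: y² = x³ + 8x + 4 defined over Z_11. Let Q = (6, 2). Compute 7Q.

(4, 1)

Double-and-add on 7 = (111)₂. Start with Q = (6, 2) for the leading 1-bit.
double: tangent at (6, 2): λ = (3·6² + 8)/(2·2) ≡ 6/4. 4⁻¹ ≡ 3 (mod 11), so λ ≡ 6·3 ≡ 7.
  x = λ² - 6 - 6 = 49 - 12 ≡ 4; y = λ·(6 - 4) - 2 ≡ 1. → (4, 1)
add Q: (4, 1) + (6, 2). λ = (2 - 1)/(6 - 4) ≡ 1/2 mod 11. 2⁻¹ ≡ 6 (mod 11) since 2·6 = 12 ≡ 1, so λ ≡ 6.
  x = λ² - 4 - 6 = 36 - 10 ≡ 4; y = λ·(4 - 4) - 1 ≡ 10. → (4, 10)
double: tangent at (4, 10): λ = (3·4² + 8)/(2·10) ≡ 1/9. 9⁻¹ ≡ 5 (mod 11) since 9·5 = 45 ≡ 1, so λ ≡ 1·5 ≡ 5.
  x = λ² - 4 - 4 = 25 - 8 ≡ 6; y = λ·(4 - 6) - 10 ≡ 2. → (6, 2)
add Q: tangent at (6, 2): λ = (3·6² + 8)/(2·2) ≡ 6/4. 4⁻¹ ≡ 3 (mod 11), so λ ≡ 6·3 ≡ 7.
  x = λ² - 6 - 6 = 49 - 12 ≡ 4; y = λ·(6 - 4) - 2 ≡ 1. → (4, 1)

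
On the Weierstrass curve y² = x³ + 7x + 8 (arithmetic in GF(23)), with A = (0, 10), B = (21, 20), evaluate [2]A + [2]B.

First 2A:
Repeated addition: build up to 2A.
2A: tangent at (0, 10): λ = (3·0² + 7)/(2·10) ≡ 7/20. 20⁻¹ ≡ 15 (mod 23), so λ ≡ 7·15 ≡ 13.
  x = λ² - 0 - 0 = 169 - 0 ≡ 8; y = λ·(0 - 8) - 10 ≡ 1. → (8, 1)
2A = (8, 1).
Next 2B:
Repeated addition: build up to 2B.
2B: tangent at (21, 20): λ = (3·21² + 7)/(2·20) ≡ 19/17. 17⁻¹ ≡ 19 (mod 23) since 17·19 = 323 ≡ 1, so λ ≡ 19·19 ≡ 16.
  x = λ² - 21 - 21 = 256 - 42 ≡ 7; y = λ·(21 - 7) - 20 ≡ 20. → (7, 20)
2B = (7, 20).
Finally 2A + 2B:
(8, 1) + (7, 20). λ = (20 - 1)/(7 - 8) ≡ 19/22 mod 23. 22⁻¹ ≡ 22 (mod 23), so λ ≡ 4.
  x = λ² - 8 - 7 = 16 - 15 ≡ 1; y = λ·(8 - 1) - 1 ≡ 4. → (1, 4)

(1, 4)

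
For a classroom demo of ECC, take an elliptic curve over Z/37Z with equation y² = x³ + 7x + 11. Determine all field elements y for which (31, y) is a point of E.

7, 30

x³ + 7x + 11 = 30019 ≡ 12 (mod 37).
Square roots of 12 mod 37: 7 and 30 (since 7² = 49 ≡ 12).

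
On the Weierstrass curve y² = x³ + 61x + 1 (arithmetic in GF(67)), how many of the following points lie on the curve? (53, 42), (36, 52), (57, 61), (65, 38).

0

(53, 42): 42² ≡ 22, rhs ≡ 21 → off.
(36, 52): 52² ≡ 24, rhs ≡ 10 → off.
(57, 61): 61² ≡ 36, rhs ≡ 66 → off.
(65, 38): 38² ≡ 37, rhs ≡ 5 → off.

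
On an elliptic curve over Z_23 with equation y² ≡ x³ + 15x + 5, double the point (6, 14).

(20, 5)

tangent at (6, 14): λ = (3·6² + 15)/(2·14) ≡ 8/5. 5⁻¹ ≡ 14 (mod 23) since 5·14 = 70 ≡ 1, so λ ≡ 8·14 ≡ 20.
  x = λ² - 6 - 6 = 400 - 12 ≡ 20; y = λ·(6 - 20) - 14 ≡ 5. → (20, 5)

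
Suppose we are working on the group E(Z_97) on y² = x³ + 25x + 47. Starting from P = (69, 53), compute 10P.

(24, 42)

Repeated addition: build up to 10P.
2P: tangent at (69, 53): λ = (3·69² + 25)/(2·53) ≡ 49/9. 9⁻¹ ≡ 54 (mod 97), so λ ≡ 49·54 ≡ 27.
  x = λ² - 69 - 69 = 729 - 138 ≡ 9; y = λ·(69 - 9) - 53 ≡ 15. → (9, 15)
3P: (9, 15) + (69, 53). λ = (53 - 15)/(69 - 9) ≡ 38/60 mod 97. 60⁻¹ ≡ 76 (mod 97), so λ ≡ 75.
  x = λ² - 9 - 69 = 5625 - 78 ≡ 18; y = λ·(9 - 18) - 15 ≡ 86. → (18, 86)
4P: (18, 86) + (69, 53). λ = (53 - 86)/(69 - 18) ≡ 64/51 mod 97. 51⁻¹ ≡ 78 (mod 97), so λ ≡ 45.
  x = λ² - 18 - 69 = 2025 - 87 ≡ 95; y = λ·(18 - 95) - 86 ≡ 38. → (95, 38)
5P: (95, 38) + (69, 53). λ = (53 - 38)/(69 - 95) ≡ 15/71 mod 97. 71⁻¹ ≡ 41 (mod 97), so λ ≡ 33.
  x = λ² - 95 - 69 = 1089 - 164 ≡ 52; y = λ·(95 - 52) - 38 ≡ 23. → (52, 23)
6P: (52, 23) + (69, 53). λ = (53 - 23)/(69 - 52) ≡ 30/17 mod 97. 17⁻¹ ≡ 40 (mod 97) since 17·40 = 680 ≡ 1, so λ ≡ 36.
  x = λ² - 52 - 69 = 1296 - 121 ≡ 11; y = λ·(52 - 11) - 23 ≡ 95. → (11, 95)
7P: (11, 95) + (69, 53). λ = (53 - 95)/(69 - 11) ≡ 55/58 mod 97. 58⁻¹ ≡ 92 (mod 97), so λ ≡ 16.
  x = λ² - 11 - 69 = 256 - 80 ≡ 79; y = λ·(11 - 79) - 95 ≡ 78. → (79, 78)
8P: (79, 78) + (69, 53). λ = (53 - 78)/(69 - 79) ≡ 72/87 mod 97. 87⁻¹ ≡ 29 (mod 97) since 87·29 = 2523 ≡ 1, so λ ≡ 51.
  x = λ² - 79 - 69 = 2601 - 148 ≡ 28; y = λ·(79 - 28) - 78 ≡ 1. → (28, 1)
9P: (28, 1) + (69, 53). λ = (53 - 1)/(69 - 28) ≡ 52/41 mod 97. 41⁻¹ ≡ 71 (mod 97) since 41·71 = 2911 ≡ 1, so λ ≡ 6.
  x = λ² - 28 - 69 = 36 - 97 ≡ 36; y = λ·(28 - 36) - 1 ≡ 48. → (36, 48)
10P: (36, 48) + (69, 53). λ = (53 - 48)/(69 - 36) ≡ 5/33 mod 97. 33⁻¹ ≡ 50 (mod 97), so λ ≡ 56.
  x = λ² - 36 - 69 = 3136 - 105 ≡ 24; y = λ·(36 - 24) - 48 ≡ 42. → (24, 42)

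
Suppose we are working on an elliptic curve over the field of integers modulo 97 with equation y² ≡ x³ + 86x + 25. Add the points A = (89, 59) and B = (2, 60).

(89, 59) + (2, 60). λ = (60 - 59)/(2 - 89) ≡ 1/10 mod 97. 10⁻¹ ≡ 68 (mod 97), so λ ≡ 68.
  x = λ² - 89 - 2 = 4624 - 91 ≡ 71; y = λ·(89 - 71) - 59 ≡ 1. → (71, 1)

(71, 1)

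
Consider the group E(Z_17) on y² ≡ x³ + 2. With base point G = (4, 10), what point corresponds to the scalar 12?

(0, 11)

Repeated addition: build up to 12G.
2G: tangent at (4, 10): λ = (3·4² + 0)/(2·10) ≡ 14/3. 3⁻¹ ≡ 6 (mod 17) since 3·6 = 18 ≡ 1, so λ ≡ 14·6 ≡ 16.
  x = λ² - 4 - 4 = 256 - 8 ≡ 10; y = λ·(4 - 10) - 10 ≡ 13. → (10, 13)
3G: (10, 13) + (4, 10). λ = (10 - 13)/(4 - 10) ≡ 14/11 mod 17. 11⁻¹ ≡ 14 (mod 17), so λ ≡ 9.
  x = λ² - 10 - 4 = 81 - 14 ≡ 16; y = λ·(10 - 16) - 13 ≡ 1. → (16, 1)
4G: (16, 1) + (4, 10). λ = (10 - 1)/(4 - 16) ≡ 9/5 mod 17. 5⁻¹ ≡ 7 (mod 17) since 5·7 = 35 ≡ 1, so λ ≡ 12.
  x = λ² - 16 - 4 = 144 - 20 ≡ 5; y = λ·(16 - 5) - 1 ≡ 12. → (5, 12)
5G: (5, 12) + (4, 10). λ = (10 - 12)/(4 - 5) ≡ 15/16 mod 17. 16⁻¹ ≡ 16 (mod 17), so λ ≡ 2.
  x = λ² - 5 - 4 = 4 - 9 ≡ 12; y = λ·(5 - 12) - 12 ≡ 8. → (12, 8)
6G: (12, 8) + (4, 10). λ = (10 - 8)/(4 - 12) ≡ 2/9 mod 17. 9⁻¹ ≡ 2 (mod 17), so λ ≡ 4.
  x = λ² - 12 - 4 = 16 - 16 ≡ 0; y = λ·(12 - 0) - 8 ≡ 6. → (0, 6)
7G: (0, 6) + (4, 10). λ = (10 - 6)/(4 - 0) ≡ 4/4 mod 17. 4⁻¹ ≡ 13 (mod 17), so λ ≡ 1.
  x = λ² - 0 - 4 = 1 - 4 ≡ 14; y = λ·(0 - 14) - 6 ≡ 14. → (14, 14)
8G: (14, 14) + (4, 10). λ = (10 - 14)/(4 - 14) ≡ 13/7 mod 17. 7⁻¹ ≡ 5 (mod 17), so λ ≡ 14.
  x = λ² - 14 - 4 = 196 - 18 ≡ 8; y = λ·(14 - 8) - 14 ≡ 2. → (8, 2)
9G: (8, 2) + (4, 10). λ = (10 - 2)/(4 - 8) ≡ 8/13 mod 17. 13⁻¹ ≡ 4 (mod 17), so λ ≡ 15.
  x = λ² - 8 - 4 = 225 - 12 ≡ 9; y = λ·(8 - 9) - 2 ≡ 0. → (9, 0)
10G: (9, 0) + (4, 10). λ = (10 - 0)/(4 - 9) ≡ 10/12 mod 17. 12⁻¹ ≡ 10 (mod 17), so λ ≡ 15.
  x = λ² - 9 - 4 = 225 - 13 ≡ 8; y = λ·(9 - 8) - 0 ≡ 15. → (8, 15)
11G: (8, 15) + (4, 10). λ = (10 - 15)/(4 - 8) ≡ 12/13 mod 17. 13⁻¹ ≡ 4 (mod 17) since 13·4 = 52 ≡ 1, so λ ≡ 14.
  x = λ² - 8 - 4 = 196 - 12 ≡ 14; y = λ·(8 - 14) - 15 ≡ 3. → (14, 3)
12G: (14, 3) + (4, 10). λ = (10 - 3)/(4 - 14) ≡ 7/7 mod 17. 7⁻¹ ≡ 5 (mod 17), so λ ≡ 1.
  x = λ² - 14 - 4 = 1 - 18 ≡ 0; y = λ·(14 - 0) - 3 ≡ 11. → (0, 11)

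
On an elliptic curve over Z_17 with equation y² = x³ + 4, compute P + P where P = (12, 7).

tangent at (12, 7): λ = (3·12² + 0)/(2·7) ≡ 7/14. 14⁻¹ ≡ 11 (mod 17) since 14·11 = 154 ≡ 1, so λ ≡ 7·11 ≡ 9.
  x = λ² - 12 - 12 = 81 - 24 ≡ 6; y = λ·(12 - 6) - 7 ≡ 13. → (6, 13)

(6, 13)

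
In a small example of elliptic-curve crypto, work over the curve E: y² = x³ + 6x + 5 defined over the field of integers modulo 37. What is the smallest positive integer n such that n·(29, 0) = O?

2P: (29, 0) + (29, 0): same x and y₁ ≡ -y₂, so the sum is O.
2P = O, so the order is 2.

2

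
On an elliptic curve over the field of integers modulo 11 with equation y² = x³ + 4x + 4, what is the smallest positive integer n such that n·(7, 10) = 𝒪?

2P: tangent at (7, 10): λ = (3·7² + 4)/(2·10) ≡ 8/9. 9⁻¹ ≡ 5 (mod 11), so λ ≡ 8·5 ≡ 7.
  x = λ² - 7 - 7 = 49 - 14 ≡ 2; y = λ·(7 - 2) - 10 ≡ 3. → (2, 3)
3P: (2, 3) + (7, 10). λ = (10 - 3)/(7 - 2) ≡ 7/5 mod 11. 5⁻¹ ≡ 9 (mod 11), so λ ≡ 8.
  x = λ² - 2 - 7 = 64 - 9 ≡ 0; y = λ·(2 - 0) - 3 ≡ 2. → (0, 2)
4P: (0, 2) + (7, 10). λ = (10 - 2)/(7 - 0) ≡ 8/7 mod 11. 7⁻¹ ≡ 8 (mod 11), so λ ≡ 9.
  x = λ² - 0 - 7 = 81 - 7 ≡ 8; y = λ·(0 - 8) - 2 ≡ 3. → (8, 3)
5P: (8, 3) + (7, 10). λ = (10 - 3)/(7 - 8) ≡ 7/10 mod 11. 10⁻¹ ≡ 10 (mod 11), so λ ≡ 4.
  x = λ² - 8 - 7 = 16 - 15 ≡ 1; y = λ·(8 - 1) - 3 ≡ 3. → (1, 3)
6P: (1, 3) + (7, 10). λ = (10 - 3)/(7 - 1) ≡ 7/6 mod 11. 6⁻¹ ≡ 2 (mod 11), so λ ≡ 3.
  x = λ² - 1 - 7 = 9 - 8 ≡ 1; y = λ·(1 - 1) - 3 ≡ 8. → (1, 8)
7P: (1, 8) + (7, 10). λ = (10 - 8)/(7 - 1) ≡ 2/6 mod 11. 6⁻¹ ≡ 2 (mod 11), so λ ≡ 4.
  x = λ² - 1 - 7 = 16 - 8 ≡ 8; y = λ·(1 - 8) - 8 ≡ 8. → (8, 8)
8P: (8, 8) + (7, 10). λ = (10 - 8)/(7 - 8) ≡ 2/10 mod 11. 10⁻¹ ≡ 10 (mod 11), so λ ≡ 9.
  x = λ² - 8 - 7 = 81 - 15 ≡ 0; y = λ·(8 - 0) - 8 ≡ 9. → (0, 9)
9P: (0, 9) + (7, 10). λ = (10 - 9)/(7 - 0) ≡ 1/7 mod 11. 7⁻¹ ≡ 8 (mod 11) since 7·8 = 56 ≡ 1, so λ ≡ 8.
  x = λ² - 0 - 7 = 64 - 7 ≡ 2; y = λ·(0 - 2) - 9 ≡ 8. → (2, 8)
10P: (2, 8) + (7, 10). λ = (10 - 8)/(7 - 2) ≡ 2/5 mod 11. 5⁻¹ ≡ 9 (mod 11), so λ ≡ 7.
  x = λ² - 2 - 7 = 49 - 9 ≡ 7; y = λ·(2 - 7) - 8 ≡ 1. → (7, 1)
11P: (7, 1) + (7, 10): same x and y₁ ≡ -y₂, so the sum is 𝒪.
11P = 𝒪, so the order is 11.

11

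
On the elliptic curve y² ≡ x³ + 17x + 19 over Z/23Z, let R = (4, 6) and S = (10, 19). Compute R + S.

(4, 6) + (10, 19). λ = (19 - 6)/(10 - 4) ≡ 13/6 mod 23. 6⁻¹ ≡ 4 (mod 23) since 6·4 = 24 ≡ 1, so λ ≡ 6.
  x = λ² - 4 - 10 = 36 - 14 ≡ 22; y = λ·(4 - 22) - 6 ≡ 1. → (22, 1)

(22, 1)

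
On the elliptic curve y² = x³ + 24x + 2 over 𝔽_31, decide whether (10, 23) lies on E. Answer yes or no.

y² = 23² ≡ 2; x³ + 24x + 2 = 1242 ≡ 2 (mod 31). 2 = 2.

yes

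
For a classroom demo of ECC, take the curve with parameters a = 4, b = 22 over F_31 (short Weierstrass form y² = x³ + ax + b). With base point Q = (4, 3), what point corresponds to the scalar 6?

Double-and-add on 6 = (110)₂. Start with Q = (4, 3) for the leading 1-bit.
double: tangent at (4, 3): λ = (3·4² + 4)/(2·3) ≡ 21/6. 6⁻¹ ≡ 26 (mod 31) since 6·26 = 156 ≡ 1, so λ ≡ 21·26 ≡ 19.
  x = λ² - 4 - 4 = 361 - 8 ≡ 12; y = λ·(4 - 12) - 3 ≡ 0. → (12, 0)
add Q: (12, 0) + (4, 3). λ = (3 - 0)/(4 - 12) ≡ 3/23 mod 31. 23⁻¹ ≡ 27 (mod 31), so λ ≡ 19.
  x = λ² - 12 - 4 = 361 - 16 ≡ 4; y = λ·(12 - 4) - 0 ≡ 28. → (4, 28)
double: tangent at (4, 28): λ = (3·4² + 4)/(2·28) ≡ 21/25. 25⁻¹ ≡ 5 (mod 31) since 25·5 = 125 ≡ 1, so λ ≡ 21·5 ≡ 12.
  x = λ² - 4 - 4 = 144 - 8 ≡ 12; y = λ·(4 - 12) - 28 ≡ 0. → (12, 0)

(12, 0)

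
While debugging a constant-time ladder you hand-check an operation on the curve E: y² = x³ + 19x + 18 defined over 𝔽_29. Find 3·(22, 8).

(5, 8)

Write G = (22, 8).
Repeated addition: build up to 3G.
2G: tangent at (22, 8): λ = (3·22² + 19)/(2·8) ≡ 21/16. 16⁻¹ ≡ 20 (mod 29) since 16·20 = 320 ≡ 1, so λ ≡ 21·20 ≡ 14.
  x = λ² - 22 - 22 = 196 - 44 ≡ 7; y = λ·(22 - 7) - 8 ≡ 28. → (7, 28)
3G: (7, 28) + (22, 8). λ = (8 - 28)/(22 - 7) ≡ 9/15 mod 29. 15⁻¹ ≡ 2 (mod 29) since 15·2 = 30 ≡ 1, so λ ≡ 18.
  x = λ² - 7 - 22 = 324 - 29 ≡ 5; y = λ·(7 - 5) - 28 ≡ 8. → (5, 8)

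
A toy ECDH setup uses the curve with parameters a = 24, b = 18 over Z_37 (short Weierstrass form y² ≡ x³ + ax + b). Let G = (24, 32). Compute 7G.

(16, 13)

Double-and-add on 7 = (111)₂. Start with G = (24, 32) for the leading 1-bit.
double: tangent at (24, 32): λ = (3·24² + 24)/(2·32) ≡ 13/27. 27⁻¹ ≡ 11 (mod 37) since 27·11 = 297 ≡ 1, so λ ≡ 13·11 ≡ 32.
  x = λ² - 24 - 24 = 1024 - 48 ≡ 14; y = λ·(24 - 14) - 32 ≡ 29. → (14, 29)
add G: (14, 29) + (24, 32). λ = (32 - 29)/(24 - 14) ≡ 3/10 mod 37. 10⁻¹ ≡ 26 (mod 37) since 10·26 = 260 ≡ 1, so λ ≡ 4.
  x = λ² - 14 - 24 = 16 - 38 ≡ 15; y = λ·(14 - 15) - 29 ≡ 4. → (15, 4)
double: tangent at (15, 4): λ = (3·15² + 24)/(2·4) ≡ 33/8. 8⁻¹ ≡ 14 (mod 37), so λ ≡ 33·14 ≡ 18.
  x = λ² - 15 - 15 = 324 - 30 ≡ 35; y = λ·(15 - 35) - 4 ≡ 6. → (35, 6)
add G: (35, 6) + (24, 32). λ = (32 - 6)/(24 - 35) ≡ 26/26 mod 37. 26⁻¹ ≡ 10 (mod 37) since 26·10 = 260 ≡ 1, so λ ≡ 1.
  x = λ² - 35 - 24 = 1 - 59 ≡ 16; y = λ·(35 - 16) - 6 ≡ 13. → (16, 13)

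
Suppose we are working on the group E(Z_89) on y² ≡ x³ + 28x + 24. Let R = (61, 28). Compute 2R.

tangent at (61, 28): λ = (3·61² + 28)/(2·28) ≡ 66/56. 56⁻¹ ≡ 62 (mod 89), so λ ≡ 66·62 ≡ 87.
  x = λ² - 61 - 61 = 7569 - 122 ≡ 60; y = λ·(61 - 60) - 28 ≡ 59. → (60, 59)

(60, 59)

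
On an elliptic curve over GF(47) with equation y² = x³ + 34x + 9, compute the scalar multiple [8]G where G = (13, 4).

(39, 20)

Repeated addition: build up to 8G.
2G: tangent at (13, 4): λ = (3·13² + 34)/(2·4) ≡ 24/8. 8⁻¹ ≡ 6 (mod 47), so λ ≡ 24·6 ≡ 3.
  x = λ² - 13 - 13 = 9 - 26 ≡ 30; y = λ·(13 - 30) - 4 ≡ 39. → (30, 39)
3G: (30, 39) + (13, 4). λ = (4 - 39)/(13 - 30) ≡ 12/30 mod 47. 30⁻¹ ≡ 11 (mod 47) since 30·11 = 330 ≡ 1, so λ ≡ 38.
  x = λ² - 30 - 13 = 1444 - 43 ≡ 38; y = λ·(30 - 38) - 39 ≡ 33. → (38, 33)
4G: (38, 33) + (13, 4). λ = (4 - 33)/(13 - 38) ≡ 18/22 mod 47. 22⁻¹ ≡ 15 (mod 47), so λ ≡ 35.
  x = λ² - 38 - 13 = 1225 - 51 ≡ 46; y = λ·(38 - 46) - 33 ≡ 16. → (46, 16)
5G: (46, 16) + (13, 4). λ = (4 - 16)/(13 - 46) ≡ 35/14 mod 47. 14⁻¹ ≡ 37 (mod 47), so λ ≡ 26.
  x = λ² - 46 - 13 = 676 - 59 ≡ 6; y = λ·(46 - 6) - 16 ≡ 37. → (6, 37)
6G: (6, 37) + (13, 4). λ = (4 - 37)/(13 - 6) ≡ 14/7 mod 47. 7⁻¹ ≡ 27 (mod 47) since 7·27 = 189 ≡ 1, so λ ≡ 2.
  x = λ² - 6 - 13 = 4 - 19 ≡ 32; y = λ·(6 - 32) - 37 ≡ 5. → (32, 5)
7G: (32, 5) + (13, 4). λ = (4 - 5)/(13 - 32) ≡ 46/28 mod 47. 28⁻¹ ≡ 42 (mod 47), so λ ≡ 5.
  x = λ² - 32 - 13 = 25 - 45 ≡ 27; y = λ·(32 - 27) - 5 ≡ 20. → (27, 20)
8G: (27, 20) + (13, 4). λ = (4 - 20)/(13 - 27) ≡ 31/33 mod 47. 33⁻¹ ≡ 10 (mod 47) since 33·10 = 330 ≡ 1, so λ ≡ 28.
  x = λ² - 27 - 13 = 784 - 40 ≡ 39; y = λ·(27 - 39) - 20 ≡ 20. → (39, 20)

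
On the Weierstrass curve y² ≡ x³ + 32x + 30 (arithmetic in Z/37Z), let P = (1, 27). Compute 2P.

tangent at (1, 27): λ = (3·1² + 32)/(2·27) ≡ 35/17. 17⁻¹ ≡ 24 (mod 37) since 17·24 = 408 ≡ 1, so λ ≡ 35·24 ≡ 26.
  x = λ² - 1 - 1 = 676 - 2 ≡ 8; y = λ·(1 - 8) - 27 ≡ 13. → (8, 13)

(8, 13)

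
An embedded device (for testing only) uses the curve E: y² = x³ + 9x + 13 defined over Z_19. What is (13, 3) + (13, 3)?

(17, 14)

tangent at (13, 3): λ = (3·13² + 9)/(2·3) ≡ 3/6. 6⁻¹ ≡ 16 (mod 19) since 6·16 = 96 ≡ 1, so λ ≡ 3·16 ≡ 10.
  x = λ² - 13 - 13 = 100 - 26 ≡ 17; y = λ·(13 - 17) - 3 ≡ 14. → (17, 14)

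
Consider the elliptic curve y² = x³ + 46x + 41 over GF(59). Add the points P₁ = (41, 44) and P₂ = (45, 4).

(41, 44) + (45, 4). λ = (4 - 44)/(45 - 41) ≡ 19/4 mod 59. 4⁻¹ ≡ 15 (mod 59), so λ ≡ 49.
  x = λ² - 41 - 45 = 2401 - 86 ≡ 14; y = λ·(41 - 14) - 44 ≡ 40. → (14, 40)

(14, 40)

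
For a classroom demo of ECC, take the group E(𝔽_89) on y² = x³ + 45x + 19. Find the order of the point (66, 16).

2P: tangent at (66, 16): λ = (3·66² + 45)/(2·16) ≡ 30/32. 32⁻¹ ≡ 64 (mod 89), so λ ≡ 30·64 ≡ 51.
  x = λ² - 66 - 66 = 2601 - 132 ≡ 66; y = λ·(66 - 66) - 16 ≡ 73. → (66, 73)
3P: (66, 73) + (66, 16): same x and y₁ ≡ -y₂, so the sum is ∞.
3P = ∞, so the order is 3.

3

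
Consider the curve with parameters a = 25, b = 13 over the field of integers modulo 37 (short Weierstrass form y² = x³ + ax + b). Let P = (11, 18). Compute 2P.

tangent at (11, 18): λ = (3·11² + 25)/(2·18) ≡ 18/36. 36⁻¹ ≡ 36 (mod 37) since 36·36 = 1296 ≡ 1, so λ ≡ 18·36 ≡ 19.
  x = λ² - 11 - 11 = 361 - 22 ≡ 6; y = λ·(11 - 6) - 18 ≡ 3. → (6, 3)

(6, 3)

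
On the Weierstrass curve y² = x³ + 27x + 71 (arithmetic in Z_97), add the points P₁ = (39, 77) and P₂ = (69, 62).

(62, 80)

(39, 77) + (69, 62). λ = (62 - 77)/(69 - 39) ≡ 82/30 mod 97. 30⁻¹ ≡ 55 (mod 97), so λ ≡ 48.
  x = λ² - 39 - 69 = 2304 - 108 ≡ 62; y = λ·(39 - 62) - 77 ≡ 80. → (62, 80)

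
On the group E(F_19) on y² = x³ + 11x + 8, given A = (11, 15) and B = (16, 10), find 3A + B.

(5, 6)

First 3A:
Repeated addition: build up to 3A.
2A: tangent at (11, 15): λ = (3·11² + 11)/(2·15) ≡ 13/11. 11⁻¹ ≡ 7 (mod 19), so λ ≡ 13·7 ≡ 15.
  x = λ² - 11 - 11 = 225 - 22 ≡ 13; y = λ·(11 - 13) - 15 ≡ 12. → (13, 12)
3A: (13, 12) + (11, 15). λ = (15 - 12)/(11 - 13) ≡ 3/17 mod 19. 17⁻¹ ≡ 9 (mod 19) since 17·9 = 153 ≡ 1, so λ ≡ 8.
  x = λ² - 13 - 11 = 64 - 24 ≡ 2; y = λ·(13 - 2) - 12 ≡ 0. → (2, 0)
3A = (2, 0).
Finally 3A + B:
(2, 0) + (16, 10). λ = (10 - 0)/(16 - 2) ≡ 10/14 mod 19. 14⁻¹ ≡ 15 (mod 19) since 14·15 = 210 ≡ 1, so λ ≡ 17.
  x = λ² - 2 - 16 = 289 - 18 ≡ 5; y = λ·(2 - 5) - 0 ≡ 6. → (5, 6)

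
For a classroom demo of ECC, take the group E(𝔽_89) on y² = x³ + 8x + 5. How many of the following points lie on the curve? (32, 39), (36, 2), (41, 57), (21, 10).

(32, 39): 39² ≡ 8, rhs ≡ 10 → off.
(36, 2): 2² ≡ 4, rhs ≡ 46 → off.
(41, 57): 57² ≡ 45, rhs ≡ 12 → off.
(21, 10): 10² ≡ 11, rhs ≡ 0 → off.

0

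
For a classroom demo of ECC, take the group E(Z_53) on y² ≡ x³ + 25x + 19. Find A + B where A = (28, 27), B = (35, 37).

(28, 27) + (35, 37). λ = (37 - 27)/(35 - 28) ≡ 10/7 mod 53. 7⁻¹ ≡ 38 (mod 53) since 7·38 = 266 ≡ 1, so λ ≡ 9.
  x = λ² - 28 - 35 = 81 - 63 ≡ 18; y = λ·(28 - 18) - 27 ≡ 10. → (18, 10)

(18, 10)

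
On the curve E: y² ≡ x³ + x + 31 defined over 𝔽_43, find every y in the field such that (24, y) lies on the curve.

none

x³ + 1x + 31 = 13879 ≡ 33 (mod 43).
33 is a non-residue mod 43; no y exists.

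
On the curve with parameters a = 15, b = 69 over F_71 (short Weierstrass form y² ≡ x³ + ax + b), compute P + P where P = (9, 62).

tangent at (9, 62): λ = (3·9² + 15)/(2·62) ≡ 45/53. 53⁻¹ ≡ 67 (mod 71) since 53·67 = 3551 ≡ 1, so λ ≡ 45·67 ≡ 33.
  x = λ² - 9 - 9 = 1089 - 18 ≡ 6; y = λ·(9 - 6) - 62 ≡ 37. → (6, 37)

(6, 37)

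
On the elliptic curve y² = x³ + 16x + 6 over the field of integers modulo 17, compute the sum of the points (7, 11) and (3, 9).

(3, 8)

(7, 11) + (3, 9). λ = (9 - 11)/(3 - 7) ≡ 15/13 mod 17. 13⁻¹ ≡ 4 (mod 17), so λ ≡ 9.
  x = λ² - 7 - 3 = 81 - 10 ≡ 3; y = λ·(7 - 3) - 11 ≡ 8. → (3, 8)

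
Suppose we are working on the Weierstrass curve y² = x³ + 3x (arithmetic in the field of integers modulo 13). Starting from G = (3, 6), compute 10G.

O

Double-and-add on 10 = (1010)₂. Start with G = (3, 6) for the leading 1-bit.
double: tangent at (3, 6): λ = (3·3² + 3)/(2·6) ≡ 4/12. 12⁻¹ ≡ 12 (mod 13), so λ ≡ 4·12 ≡ 9.
  x = λ² - 3 - 3 = 81 - 6 ≡ 10; y = λ·(3 - 10) - 6 ≡ 9. → (10, 9)
double: tangent at (10, 9): λ = (3·10² + 3)/(2·9) ≡ 4/5. 5⁻¹ ≡ 8 (mod 13), so λ ≡ 4·8 ≡ 6.
  x = λ² - 10 - 10 = 36 - 20 ≡ 3; y = λ·(10 - 3) - 9 ≡ 7. → (3, 7)
add G: (3, 7) + (3, 6): same x and y₁ ≡ -y₂, so the sum is ∞.
double: ∞ + ∞ = ∞ (identity).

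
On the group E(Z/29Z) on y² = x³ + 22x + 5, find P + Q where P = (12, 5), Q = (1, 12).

(20, 8)

(12, 5) + (1, 12). λ = (12 - 5)/(1 - 12) ≡ 7/18 mod 29. 18⁻¹ ≡ 21 (mod 29) since 18·21 = 378 ≡ 1, so λ ≡ 2.
  x = λ² - 12 - 1 = 4 - 13 ≡ 20; y = λ·(12 - 20) - 5 ≡ 8. → (20, 8)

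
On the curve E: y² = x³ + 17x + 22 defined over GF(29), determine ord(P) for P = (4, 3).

2P: tangent at (4, 3): λ = (3·4² + 17)/(2·3) ≡ 7/6. 6⁻¹ ≡ 5 (mod 29), so λ ≡ 7·5 ≡ 6.
  x = λ² - 4 - 4 = 36 - 8 ≡ 28; y = λ·(4 - 28) - 3 ≡ 27. → (28, 27)
3P: (28, 27) + (4, 3). λ = (3 - 27)/(4 - 28) ≡ 5/5 mod 29. 5⁻¹ ≡ 6 (mod 29), so λ ≡ 1.
  x = λ² - 28 - 4 = 1 - 32 ≡ 27; y = λ·(28 - 27) - 27 ≡ 3. → (27, 3)
4P: (27, 3) + (4, 3). λ = (3 - 3)/(4 - 27) ≡ 0/6 mod 29. 6⁻¹ ≡ 5 (mod 29), so λ ≡ 0.
  x = λ² - 27 - 4 = 0 - 31 ≡ 27; y = λ·(27 - 27) - 3 ≡ 26. → (27, 26)
5P: (27, 26) + (4, 3). λ = (3 - 26)/(4 - 27) ≡ 6/6 mod 29. 6⁻¹ ≡ 5 (mod 29), so λ ≡ 1.
  x = λ² - 27 - 4 = 1 - 31 ≡ 28; y = λ·(27 - 28) - 26 ≡ 2. → (28, 2)
6P: (28, 2) + (4, 3). λ = (3 - 2)/(4 - 28) ≡ 1/5 mod 29. 5⁻¹ ≡ 6 (mod 29) since 5·6 = 30 ≡ 1, so λ ≡ 6.
  x = λ² - 28 - 4 = 36 - 32 ≡ 4; y = λ·(28 - 4) - 2 ≡ 26. → (4, 26)
7P: (4, 26) + (4, 3): same x and y₁ ≡ -y₂, so the sum is O.
7P = O, so the order is 7.

7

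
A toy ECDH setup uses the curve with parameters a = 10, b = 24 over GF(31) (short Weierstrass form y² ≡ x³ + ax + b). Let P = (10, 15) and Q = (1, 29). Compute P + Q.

(10, 15) + (1, 29). λ = (29 - 15)/(1 - 10) ≡ 14/22 mod 31. 22⁻¹ ≡ 24 (mod 31) since 22·24 = 528 ≡ 1, so λ ≡ 26.
  x = λ² - 10 - 1 = 676 - 11 ≡ 14; y = λ·(10 - 14) - 15 ≡ 5. → (14, 5)

(14, 5)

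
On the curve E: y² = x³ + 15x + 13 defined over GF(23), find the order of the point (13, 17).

2P: tangent at (13, 17): λ = (3·13² + 15)/(2·17) ≡ 16/11. 11⁻¹ ≡ 21 (mod 23) since 11·21 = 231 ≡ 1, so λ ≡ 16·21 ≡ 14.
  x = λ² - 13 - 13 = 196 - 26 ≡ 9; y = λ·(13 - 9) - 17 ≡ 16. → (9, 16)
3P: (9, 16) + (13, 17). λ = (17 - 16)/(13 - 9) ≡ 1/4 mod 23. 4⁻¹ ≡ 6 (mod 23), so λ ≡ 6.
  x = λ² - 9 - 13 = 36 - 22 ≡ 14; y = λ·(9 - 14) - 16 ≡ 0. → (14, 0)
4P: (14, 0) + (13, 17). λ = (17 - 0)/(13 - 14) ≡ 17/22 mod 23. 22⁻¹ ≡ 22 (mod 23), so λ ≡ 6.
  x = λ² - 14 - 13 = 36 - 27 ≡ 9; y = λ·(14 - 9) - 0 ≡ 7. → (9, 7)
5P: (9, 7) + (13, 17). λ = (17 - 7)/(13 - 9) ≡ 10/4 mod 23. 4⁻¹ ≡ 6 (mod 23) since 4·6 = 24 ≡ 1, so λ ≡ 14.
  x = λ² - 9 - 13 = 196 - 22 ≡ 13; y = λ·(9 - 13) - 7 ≡ 6. → (13, 6)
6P: (13, 6) + (13, 17): same x and y₁ ≡ -y₂, so the sum is 𝒪.
6P = 𝒪, so the order is 6.

6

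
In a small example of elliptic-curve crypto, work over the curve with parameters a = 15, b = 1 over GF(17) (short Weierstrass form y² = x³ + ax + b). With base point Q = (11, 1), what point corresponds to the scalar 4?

Repeated addition: build up to 4Q.
2Q: tangent at (11, 1): λ = (3·11² + 15)/(2·1) ≡ 4/2. 2⁻¹ ≡ 9 (mod 17) since 2·9 = 18 ≡ 1, so λ ≡ 4·9 ≡ 2.
  x = λ² - 11 - 11 = 4 - 22 ≡ 16; y = λ·(11 - 16) - 1 ≡ 6. → (16, 6)
3Q: (16, 6) + (11, 1). λ = (1 - 6)/(11 - 16) ≡ 12/12 mod 17. 12⁻¹ ≡ 10 (mod 17), so λ ≡ 1.
  x = λ² - 16 - 11 = 1 - 27 ≡ 8; y = λ·(16 - 8) - 6 ≡ 2. → (8, 2)
4Q: (8, 2) + (11, 1). λ = (1 - 2)/(11 - 8) ≡ 16/3 mod 17. 3⁻¹ ≡ 6 (mod 17), so λ ≡ 11.
  x = λ² - 8 - 11 = 121 - 19 ≡ 0; y = λ·(8 - 0) - 2 ≡ 1. → (0, 1)

(0, 1)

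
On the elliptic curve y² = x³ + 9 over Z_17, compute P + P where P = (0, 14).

(0, 3)

tangent at (0, 14): λ = (3·0² + 0)/(2·14) ≡ 0/11. 11⁻¹ ≡ 14 (mod 17) since 11·14 = 154 ≡ 1, so λ ≡ 0·14 ≡ 0.
  x = λ² - 0 - 0 = 0 - 0 ≡ 0; y = λ·(0 - 0) - 14 ≡ 3. → (0, 3)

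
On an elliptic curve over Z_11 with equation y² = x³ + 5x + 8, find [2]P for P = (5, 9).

(5, 2)

tangent at (5, 9): λ = (3·5² + 5)/(2·9) ≡ 3/7. 7⁻¹ ≡ 8 (mod 11), so λ ≡ 3·8 ≡ 2.
  x = λ² - 5 - 5 = 4 - 10 ≡ 5; y = λ·(5 - 5) - 9 ≡ 2. → (5, 2)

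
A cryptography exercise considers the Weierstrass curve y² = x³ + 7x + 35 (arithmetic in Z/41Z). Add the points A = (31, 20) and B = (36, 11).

(31, 20) + (36, 11). λ = (11 - 20)/(36 - 31) ≡ 32/5 mod 41. 5⁻¹ ≡ 33 (mod 41), so λ ≡ 31.
  x = λ² - 31 - 36 = 961 - 67 ≡ 33; y = λ·(31 - 33) - 20 ≡ 0. → (33, 0)

(33, 0)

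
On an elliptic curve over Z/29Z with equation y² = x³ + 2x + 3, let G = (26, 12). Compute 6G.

(28, 0)

Double-and-add on 6 = (110)₂. Start with G = (26, 12) for the leading 1-bit.
double: tangent at (26, 12): λ = (3·26² + 2)/(2·12) ≡ 0/24. 24⁻¹ ≡ 23 (mod 29), so λ ≡ 0·23 ≡ 0.
  x = λ² - 26 - 26 = 0 - 52 ≡ 6; y = λ·(26 - 6) - 12 ≡ 17. → (6, 17)
add G: (6, 17) + (26, 12). λ = (12 - 17)/(26 - 6) ≡ 24/20 mod 29. 20⁻¹ ≡ 16 (mod 29), so λ ≡ 7.
  x = λ² - 6 - 26 = 49 - 32 ≡ 17; y = λ·(6 - 17) - 17 ≡ 22. → (17, 22)
double: tangent at (17, 22): λ = (3·17² + 2)/(2·22) ≡ 28/15. 15⁻¹ ≡ 2 (mod 29), so λ ≡ 28·2 ≡ 27.
  x = λ² - 17 - 17 = 729 - 34 ≡ 28; y = λ·(17 - 28) - 22 ≡ 0. → (28, 0)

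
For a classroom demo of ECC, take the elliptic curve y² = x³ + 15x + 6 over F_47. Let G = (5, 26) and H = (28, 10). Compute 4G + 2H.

First 4G:
Double-and-add on 4 = (100)₂. Start with G = (5, 26) for the leading 1-bit.
double: tangent at (5, 26): λ = (3·5² + 15)/(2·26) ≡ 43/5. 5⁻¹ ≡ 19 (mod 47) since 5·19 = 95 ≡ 1, so λ ≡ 43·19 ≡ 18.
  x = λ² - 5 - 5 = 324 - 10 ≡ 32; y = λ·(5 - 32) - 26 ≡ 5. → (32, 5)
double: tangent at (32, 5): λ = (3·32² + 15)/(2·5) ≡ 32/10. 10⁻¹ ≡ 33 (mod 47), so λ ≡ 32·33 ≡ 22.
  x = λ² - 32 - 32 = 484 - 64 ≡ 44; y = λ·(32 - 44) - 5 ≡ 13. → (44, 13)
4G = (44, 13).
Next 2H:
Repeated addition: build up to 2H.
2H: tangent at (28, 10): λ = (3·28² + 15)/(2·10) ≡ 17/20. 20⁻¹ ≡ 40 (mod 47), so λ ≡ 17·40 ≡ 22.
  x = λ² - 28 - 28 = 484 - 56 ≡ 5; y = λ·(28 - 5) - 10 ≡ 26. → (5, 26)
2H = (5, 26).
Finally 4G + 2H:
(44, 13) + (5, 26). λ = (26 - 13)/(5 - 44) ≡ 13/8 mod 47. 8⁻¹ ≡ 6 (mod 47), so λ ≡ 31.
  x = λ² - 44 - 5 = 961 - 49 ≡ 19; y = λ·(44 - 19) - 13 ≡ 10. → (19, 10)

(19, 10)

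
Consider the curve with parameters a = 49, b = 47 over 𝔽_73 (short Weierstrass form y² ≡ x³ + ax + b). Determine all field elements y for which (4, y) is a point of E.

x³ + 49x + 47 = 307 ≡ 15 (mod 73).
15 is a non-residue mod 73; no y exists.

none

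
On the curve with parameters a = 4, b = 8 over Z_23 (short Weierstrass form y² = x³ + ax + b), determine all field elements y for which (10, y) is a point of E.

x³ + 4x + 8 = 1048 ≡ 13 (mod 23).
Square roots of 13 mod 23: 6 and 17 (since 6² = 36 ≡ 13).

6, 17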